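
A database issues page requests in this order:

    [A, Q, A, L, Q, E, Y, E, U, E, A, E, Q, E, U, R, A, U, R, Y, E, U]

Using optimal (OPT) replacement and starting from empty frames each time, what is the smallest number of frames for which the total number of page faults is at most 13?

f=1: 22 faults
f=2: 14 faults
f=3: 11 faults
f=4: 8 faults
f=5: 7 faults
f=6: 7 faults
f=7: 7 faults
Smallest f with faults ≤ 13 is 3.

3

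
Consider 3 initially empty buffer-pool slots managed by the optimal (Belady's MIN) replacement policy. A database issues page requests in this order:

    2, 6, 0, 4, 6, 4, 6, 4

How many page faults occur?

2 → fault, frames {2}
6 → fault, frames {2,6}
0 → fault, frames {2,6,0}
4 → fault, evict 0, frames {2,6,4}
6 → hit
4 → hit
6 → hit
4 → hit
Page faults: 4.

4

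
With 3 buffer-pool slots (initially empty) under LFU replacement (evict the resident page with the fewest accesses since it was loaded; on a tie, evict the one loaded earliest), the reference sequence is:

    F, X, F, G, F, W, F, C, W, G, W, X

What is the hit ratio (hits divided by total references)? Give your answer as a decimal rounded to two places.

F -> miss, frames [F]
X -> miss, frames [F, X]
F -> hit
G -> miss, frames [F, X, G]
F -> hit
W -> miss, evict X, frames [F, G, W]
F -> hit
C -> miss, evict G, frames [F, W, C]
W -> hit
G -> miss, evict C, frames [F, W, G]
W -> hit
X -> miss, evict G, frames [F, W, X]
Hits: 5 of 12 references → 5/12 = 0.4167.

0.42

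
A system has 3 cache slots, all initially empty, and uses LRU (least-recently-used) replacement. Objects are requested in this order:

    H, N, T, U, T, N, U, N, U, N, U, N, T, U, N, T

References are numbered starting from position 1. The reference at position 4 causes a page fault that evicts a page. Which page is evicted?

H

pos 1: H → fault, frames {H}
pos 2: N → fault, frames {H,N}
pos 3: T → fault, frames {H,N,T}
pos 4: U → fault, evict H, frames {N,T,U}
At position 4, page H is evicted.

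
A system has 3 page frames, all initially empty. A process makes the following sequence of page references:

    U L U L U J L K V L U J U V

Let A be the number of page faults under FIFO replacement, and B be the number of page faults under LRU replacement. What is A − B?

1

Under FIFO: F F . . . F . F F F F F . F → 9 faults.
Under LRU: F F . . . F . F F . F F . F → 8 faults.
A − B = 9 − 8 = 1.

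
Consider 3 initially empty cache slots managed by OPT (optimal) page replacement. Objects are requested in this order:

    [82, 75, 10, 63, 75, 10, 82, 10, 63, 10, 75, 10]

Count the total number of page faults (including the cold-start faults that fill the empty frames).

82: fault, frames [82]
75: fault, frames [82, 75]
10: fault, frames [82, 75, 10]
63: fault, evict 82, frames [75, 10, 63]
75: hit
10: hit
82: fault, evict 75, frames [10, 63, 82]
10: hit
63: hit
10: hit
75: fault, evict 82, frames [10, 63, 75]
10: hit
Page faults: 6.

6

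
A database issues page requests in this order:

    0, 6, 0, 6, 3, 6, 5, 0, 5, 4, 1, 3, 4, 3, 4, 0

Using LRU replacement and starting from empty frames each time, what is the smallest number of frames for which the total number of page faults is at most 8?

f=1: 16 faults
f=2: 10 faults
f=3: 9 faults
f=4: 8 faults
f=5: 7 faults
f=6: 6 faults
Smallest f with faults ≤ 8 is 4.

4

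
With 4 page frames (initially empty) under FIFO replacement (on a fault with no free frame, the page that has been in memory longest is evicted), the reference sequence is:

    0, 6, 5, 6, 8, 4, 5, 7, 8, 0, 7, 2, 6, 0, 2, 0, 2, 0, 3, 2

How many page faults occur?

0 -> fault, frames [0]
6 -> fault, frames [0, 6]
5 -> fault, frames [0, 6, 5]
6 -> hit
8 -> fault, frames [0, 6, 5, 8]
4 -> fault, evict 0, frames [6, 5, 8, 4]
5 -> hit
7 -> fault, evict 6, frames [5, 8, 4, 7]
8 -> hit
0 -> fault, evict 5, frames [8, 4, 7, 0]
7 -> hit
2 -> fault, evict 8, frames [4, 7, 0, 2]
6 -> fault, evict 4, frames [7, 0, 2, 6]
0 -> hit
2 -> hit
0 -> hit
2 -> hit
0 -> hit
3 -> fault, evict 7, frames [0, 2, 6, 3]
2 -> hit
Page faults: 10.

10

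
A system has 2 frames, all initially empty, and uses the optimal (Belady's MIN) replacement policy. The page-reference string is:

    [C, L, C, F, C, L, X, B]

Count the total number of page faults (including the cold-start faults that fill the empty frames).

6

C -> fault, frames {C}
L -> fault, frames {C,L}
C -> hit
F -> fault, evict L, frames {C,F}
C -> hit
L -> fault, evict F, frames {C,L}
X -> fault, evict L, frames {C,X}
B -> fault, evict X, frames {C,B}
Page faults: 6.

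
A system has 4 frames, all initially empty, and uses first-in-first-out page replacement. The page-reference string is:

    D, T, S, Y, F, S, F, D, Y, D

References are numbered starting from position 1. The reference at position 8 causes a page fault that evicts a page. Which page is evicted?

T

pos 1: D → fault, frames {D}
pos 2: T → fault, frames {D,T}
pos 3: S → fault, frames {D,T,S}
pos 4: Y → fault, frames {D,T,S,Y}
pos 5: F → fault, evict D, frames {T,S,Y,F}
pos 6: S → hit
pos 7: F → hit
pos 8: D → fault, evict T, frames {S,Y,F,D}
At position 8, page T is evicted.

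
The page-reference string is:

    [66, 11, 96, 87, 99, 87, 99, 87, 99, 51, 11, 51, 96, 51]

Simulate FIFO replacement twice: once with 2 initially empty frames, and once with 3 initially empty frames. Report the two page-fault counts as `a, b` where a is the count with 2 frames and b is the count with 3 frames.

9, 8

2 frames: F F F F F . . . . F F . F F → 9 faults.
3 frames: F F F F F . . . . F F . F . → 8 faults.
8 < 9: adding a frame reduced faults, as is typical.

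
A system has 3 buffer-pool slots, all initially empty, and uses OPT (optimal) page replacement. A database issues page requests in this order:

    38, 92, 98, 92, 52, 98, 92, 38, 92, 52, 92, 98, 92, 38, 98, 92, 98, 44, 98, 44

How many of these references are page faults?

38: fault, frames (38)
92: fault, frames (38 92)
98: fault, frames (38 92 98)
92: hit
52: fault, evict 38, frames (92 98 52)
98: hit
92: hit
38: fault, evict 98, frames (92 52 38)
92: hit
52: hit
92: hit
98: fault, evict 52, frames (92 38 98)
92: hit
38: hit
98: hit
92: hit
98: hit
44: fault, evict 38, frames (92 98 44)
98: hit
44: hit
Page faults: 7.

7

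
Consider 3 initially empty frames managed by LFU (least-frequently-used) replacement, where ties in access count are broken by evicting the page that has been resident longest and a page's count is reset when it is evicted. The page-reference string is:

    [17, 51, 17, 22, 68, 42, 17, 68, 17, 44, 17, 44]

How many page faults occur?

6

17 -> fault, frames [17]
51 -> fault, frames [17, 51]
17 -> hit
22 -> fault, frames [17, 51, 22]
68 -> fault, evict 51, frames [17, 22, 68]
42 -> fault, evict 22, frames [17, 68, 42]
17 -> hit
68 -> hit
17 -> hit
44 -> fault, evict 42, frames [17, 68, 44]
17 -> hit
44 -> hit
Page faults: 6.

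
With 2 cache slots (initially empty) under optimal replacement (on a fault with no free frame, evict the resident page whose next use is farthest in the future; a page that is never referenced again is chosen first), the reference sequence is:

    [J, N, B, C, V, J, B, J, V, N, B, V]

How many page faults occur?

J -> miss, frames [J]
N -> miss, frames [J, N]
B -> miss, evict N, frames [J, B]
C -> miss, evict B, frames [J, C]
V -> miss, evict C, frames [J, V]
J -> hit
B -> miss, evict V, frames [J, B]
J -> hit
V -> miss, evict J, frames [B, V]
N -> miss, evict V, frames [B, N]
B -> hit
V -> miss, evict N, frames [B, V]
Page faults: 9.

9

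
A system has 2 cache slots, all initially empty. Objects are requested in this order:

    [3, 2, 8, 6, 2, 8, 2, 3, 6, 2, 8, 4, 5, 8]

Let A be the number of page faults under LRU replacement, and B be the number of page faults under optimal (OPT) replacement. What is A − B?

Under LRU: F F F F F F . F F F F F F F → 13 faults.
Under OPT: F F F F . F . F F . F F F . → 10 faults.
A − B = 13 − 10 = 3.

3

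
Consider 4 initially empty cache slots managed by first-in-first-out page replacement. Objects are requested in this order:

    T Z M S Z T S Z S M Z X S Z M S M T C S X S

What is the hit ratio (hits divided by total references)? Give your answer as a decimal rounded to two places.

T → miss, frames {T}
Z → miss, frames {T,Z}
M → miss, frames {T,Z,M}
S → miss, frames {T,Z,M,S}
Z → hit
T → hit
S → hit
Z → hit
S → hit
M → hit
Z → hit
X → miss, evict T, frames {Z,M,S,X}
S → hit
Z → hit
M → hit
S → hit
M → hit
T → miss, evict Z, frames {M,S,X,T}
C → miss, evict M, frames {S,X,T,C}
S → hit
X → hit
S → hit
Hits: 15 of 22 references → 15/22 = 0.6818.

0.68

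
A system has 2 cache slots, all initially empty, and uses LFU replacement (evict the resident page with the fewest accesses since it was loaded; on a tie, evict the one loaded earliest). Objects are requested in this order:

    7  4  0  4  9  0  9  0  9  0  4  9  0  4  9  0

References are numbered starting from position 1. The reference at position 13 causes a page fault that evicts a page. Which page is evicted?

9

pos 1: 7: miss, frames {7}
pos 2: 4: miss, frames {7,4}
pos 3: 0: miss, evict 7, frames {4,0}
pos 4: 4: hit
pos 5: 9: miss, evict 0, frames {4,9}
pos 6: 0: miss, evict 9, frames {4,0}
pos 7: 9: miss, evict 0, frames {4,9}
pos 8: 0: miss, evict 9, frames {4,0}
pos 9: 9: miss, evict 0, frames {4,9}
pos 10: 0: miss, evict 9, frames {4,0}
pos 11: 4: hit
pos 12: 9: miss, evict 0, frames {4,9}
pos 13: 0: miss, evict 9, frames {4,0}
At position 13, page 9 is evicted.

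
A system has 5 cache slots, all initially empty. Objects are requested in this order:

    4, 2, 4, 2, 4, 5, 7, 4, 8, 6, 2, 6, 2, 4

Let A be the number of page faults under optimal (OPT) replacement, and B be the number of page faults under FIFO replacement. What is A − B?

Under OPT: F F . . . F F . F F . . . . → 6 faults.
Under FIFO: F F . . . F F . F F . . . F → 7 faults.
A − B = 6 − 7 = -1.

-1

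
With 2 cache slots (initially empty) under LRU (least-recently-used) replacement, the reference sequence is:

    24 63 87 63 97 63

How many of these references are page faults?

24 -> miss, frames {24}
63 -> miss, frames {24,63}
87 -> miss, evict 24, frames {63,87}
63 -> hit
97 -> miss, evict 87, frames {63,97}
63 -> hit
Page faults: 4.

4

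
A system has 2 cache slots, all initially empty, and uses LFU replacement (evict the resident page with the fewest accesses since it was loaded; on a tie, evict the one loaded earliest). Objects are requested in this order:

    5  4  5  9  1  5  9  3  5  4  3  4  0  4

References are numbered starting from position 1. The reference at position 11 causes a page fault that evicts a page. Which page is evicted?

4

pos 1: 5: fault, frames {5}
pos 2: 4: fault, frames {5,4}
pos 3: 5: hit
pos 4: 9: fault, evict 4, frames {5,9}
pos 5: 1: fault, evict 9, frames {5,1}
pos 6: 5: hit
pos 7: 9: fault, evict 1, frames {5,9}
pos 8: 3: fault, evict 9, frames {5,3}
pos 9: 5: hit
pos 10: 4: fault, evict 3, frames {5,4}
pos 11: 3: fault, evict 4, frames {5,3}
At position 11, page 4 is evicted.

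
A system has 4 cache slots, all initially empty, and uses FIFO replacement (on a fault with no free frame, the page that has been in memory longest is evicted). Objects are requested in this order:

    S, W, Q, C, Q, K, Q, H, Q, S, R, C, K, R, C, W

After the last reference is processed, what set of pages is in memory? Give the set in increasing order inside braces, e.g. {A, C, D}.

{C, K, R, W}

S: fault, frames {S}
W: fault, frames {S,W}
Q: fault, frames {S,W,Q}
C: fault, frames {S,W,Q,C}
Q: hit
K: fault, evict S, frames {W,Q,C,K}
Q: hit
H: fault, evict W, frames {Q,C,K,H}
Q: hit
S: fault, evict Q, frames {C,K,H,S}
R: fault, evict C, frames {K,H,S,R}
C: fault, evict K, frames {H,S,R,C}
K: fault, evict H, frames {S,R,C,K}
R: hit
C: hit
W: fault, evict S, frames {R,C,K,W}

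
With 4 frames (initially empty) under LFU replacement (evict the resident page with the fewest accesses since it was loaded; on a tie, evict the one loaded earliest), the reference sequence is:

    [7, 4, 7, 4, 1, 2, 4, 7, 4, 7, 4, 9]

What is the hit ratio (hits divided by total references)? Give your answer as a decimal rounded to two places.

7: fault, frames (7)
4: fault, frames (7 4)
7: hit
4: hit
1: fault, frames (7 4 1)
2: fault, frames (7 4 1 2)
4: hit
7: hit
4: hit
7: hit
4: hit
9: fault, evict 1, frames (7 4 2 9)
Hits: 7 of 12 references → 7/12 = 0.5833.

0.58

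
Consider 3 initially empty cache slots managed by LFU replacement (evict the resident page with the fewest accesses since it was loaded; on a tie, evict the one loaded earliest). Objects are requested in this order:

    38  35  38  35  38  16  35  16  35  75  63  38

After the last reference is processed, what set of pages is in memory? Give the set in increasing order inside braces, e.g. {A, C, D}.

{35, 38, 63}

38 → miss, frames {38}
35 → miss, frames {38,35}
38 → hit
35 → hit
38 → hit
16 → miss, frames {38,35,16}
35 → hit
16 → hit
35 → hit
75 → miss, evict 16, frames {38,35,75}
63 → miss, evict 75, frames {38,35,63}
38 → hit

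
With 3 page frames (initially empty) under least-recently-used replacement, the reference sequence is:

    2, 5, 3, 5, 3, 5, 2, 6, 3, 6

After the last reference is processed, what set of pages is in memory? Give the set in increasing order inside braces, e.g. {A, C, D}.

2: fault, frames (2)
5: fault, frames (2 5)
3: fault, frames (2 5 3)
5: hit
3: hit
5: hit
2: hit
6: fault, evict 3, frames (5 2 6)
3: fault, evict 5, frames (2 6 3)
6: hit

{2, 3, 6}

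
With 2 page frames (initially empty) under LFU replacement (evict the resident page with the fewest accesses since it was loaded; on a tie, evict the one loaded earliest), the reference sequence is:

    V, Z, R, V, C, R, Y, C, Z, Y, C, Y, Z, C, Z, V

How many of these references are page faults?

V: fault, frames {V}
Z: fault, frames {V,Z}
R: fault, evict V, frames {Z,R}
V: fault, evict Z, frames {R,V}
C: fault, evict R, frames {V,C}
R: fault, evict V, frames {C,R}
Y: fault, evict C, frames {R,Y}
C: fault, evict R, frames {Y,C}
Z: fault, evict Y, frames {C,Z}
Y: fault, evict C, frames {Z,Y}
C: fault, evict Z, frames {Y,C}
Y: hit
Z: fault, evict C, frames {Y,Z}
C: fault, evict Z, frames {Y,C}
Z: fault, evict C, frames {Y,Z}
V: fault, evict Z, frames {Y,V}
Page faults: 15.

15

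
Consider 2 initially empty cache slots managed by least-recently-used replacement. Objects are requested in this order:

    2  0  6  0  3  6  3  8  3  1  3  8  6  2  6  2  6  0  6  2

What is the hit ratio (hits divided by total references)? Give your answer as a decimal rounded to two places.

0.40

2: fault, frames {2}
0: fault, frames {2,0}
6: fault, evict 2, frames {0,6}
0: hit
3: fault, evict 6, frames {0,3}
6: fault, evict 0, frames {3,6}
3: hit
8: fault, evict 6, frames {3,8}
3: hit
1: fault, evict 8, frames {3,1}
3: hit
8: fault, evict 1, frames {3,8}
6: fault, evict 3, frames {8,6}
2: fault, evict 8, frames {6,2}
6: hit
2: hit
6: hit
0: fault, evict 2, frames {6,0}
6: hit
2: fault, evict 0, frames {6,2}
Hits: 8 of 20 references → 8/20 = 0.4000.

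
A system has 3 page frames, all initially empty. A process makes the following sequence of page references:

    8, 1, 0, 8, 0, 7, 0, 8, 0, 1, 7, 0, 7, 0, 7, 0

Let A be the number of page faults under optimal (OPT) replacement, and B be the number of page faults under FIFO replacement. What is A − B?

Under OPT: F F F . . F . . . F . . . . . . → 5 faults.
Under FIFO: F F F . . F . F . F . F F . . . → 8 faults.
A − B = 5 − 8 = -3.

-3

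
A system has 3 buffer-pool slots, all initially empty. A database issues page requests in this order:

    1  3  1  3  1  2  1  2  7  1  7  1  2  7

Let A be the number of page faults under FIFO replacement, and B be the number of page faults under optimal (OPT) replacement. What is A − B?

1

Under FIFO: F F . . . F . . F F . . . . → 5 faults.
Under OPT: F F . . . F . . F . . . . . → 4 faults.
A − B = 5 − 4 = 1.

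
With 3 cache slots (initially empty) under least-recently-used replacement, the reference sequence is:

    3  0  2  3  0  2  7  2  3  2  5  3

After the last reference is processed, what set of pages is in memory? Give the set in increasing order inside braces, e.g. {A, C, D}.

3 -> miss, frames (3)
0 -> miss, frames (3 0)
2 -> miss, frames (3 0 2)
3 -> hit
0 -> hit
2 -> hit
7 -> miss, evict 3, frames (0 2 7)
2 -> hit
3 -> miss, evict 0, frames (7 2 3)
2 -> hit
5 -> miss, evict 7, frames (3 2 5)
3 -> hit

{2, 3, 5}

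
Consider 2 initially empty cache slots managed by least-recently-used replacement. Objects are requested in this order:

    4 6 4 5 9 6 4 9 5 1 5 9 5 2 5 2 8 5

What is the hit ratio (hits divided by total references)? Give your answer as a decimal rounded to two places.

4 → miss, frames {4}
6 → miss, frames {4,6}
4 → hit
5 → miss, evict 6, frames {4,5}
9 → miss, evict 4, frames {5,9}
6 → miss, evict 5, frames {9,6}
4 → miss, evict 9, frames {6,4}
9 → miss, evict 6, frames {4,9}
5 → miss, evict 4, frames {9,5}
1 → miss, evict 9, frames {5,1}
5 → hit
9 → miss, evict 1, frames {5,9}
5 → hit
2 → miss, evict 9, frames {5,2}
5 → hit
2 → hit
8 → miss, evict 5, frames {2,8}
5 → miss, evict 2, frames {8,5}
Hits: 5 of 18 references → 5/18 = 0.2778.

0.28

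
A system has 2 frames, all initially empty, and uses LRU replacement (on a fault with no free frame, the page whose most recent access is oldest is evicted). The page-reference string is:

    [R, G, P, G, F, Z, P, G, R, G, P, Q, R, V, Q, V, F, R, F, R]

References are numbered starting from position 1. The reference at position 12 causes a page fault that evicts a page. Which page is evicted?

G

pos 1: R → miss, frames {R}
pos 2: G → miss, frames {R,G}
pos 3: P → miss, evict R, frames {G,P}
pos 4: G → hit
pos 5: F → miss, evict P, frames {G,F}
pos 6: Z → miss, evict G, frames {F,Z}
pos 7: P → miss, evict F, frames {Z,P}
pos 8: G → miss, evict Z, frames {P,G}
pos 9: R → miss, evict P, frames {G,R}
pos 10: G → hit
pos 11: P → miss, evict R, frames {G,P}
pos 12: Q → miss, evict G, frames {P,Q}
At position 12, page G is evicted.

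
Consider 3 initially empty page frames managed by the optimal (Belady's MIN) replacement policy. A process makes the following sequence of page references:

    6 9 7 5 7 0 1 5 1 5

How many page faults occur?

6: fault, frames [6]
9: fault, frames [6, 9]
7: fault, frames [6, 9, 7]
5: fault, evict 9, frames [6, 7, 5]
7: hit
0: fault, evict 7, frames [6, 5, 0]
1: fault, evict 0, frames [6, 5, 1]
5: hit
1: hit
5: hit
Page faults: 6.

6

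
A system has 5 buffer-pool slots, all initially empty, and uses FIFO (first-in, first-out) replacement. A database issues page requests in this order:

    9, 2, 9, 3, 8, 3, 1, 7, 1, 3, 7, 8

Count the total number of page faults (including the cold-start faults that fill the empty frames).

6

9 → fault, frames (9)
2 → fault, frames (9 2)
9 → hit
3 → fault, frames (9 2 3)
8 → fault, frames (9 2 3 8)
3 → hit
1 → fault, frames (9 2 3 8 1)
7 → fault, evict 9, frames (2 3 8 1 7)
1 → hit
3 → hit
7 → hit
8 → hit
Page faults: 6.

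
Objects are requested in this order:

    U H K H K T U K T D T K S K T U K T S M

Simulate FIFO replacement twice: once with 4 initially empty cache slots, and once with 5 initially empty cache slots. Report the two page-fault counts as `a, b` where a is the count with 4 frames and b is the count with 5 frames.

10, 8

4 frames: F F F . . F . . . F . . F . . F F F . F → 10 faults.
5 frames: F F F . . F . . . F . . F . . F . . . F → 8 faults.
8 < 10: adding a frame reduced faults, as is typical.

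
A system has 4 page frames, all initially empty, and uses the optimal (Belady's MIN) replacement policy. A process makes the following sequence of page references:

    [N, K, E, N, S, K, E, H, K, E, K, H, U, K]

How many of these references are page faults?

N: fault, frames {N}
K: fault, frames {N,K}
E: fault, frames {N,K,E}
N: hit
S: fault, frames {N,K,E,S}
K: hit
E: hit
H: fault, evict S, frames {N,K,E,H}
K: hit
E: hit
K: hit
H: hit
U: fault, evict H, frames {N,K,E,U}
K: hit
Page faults: 6.

6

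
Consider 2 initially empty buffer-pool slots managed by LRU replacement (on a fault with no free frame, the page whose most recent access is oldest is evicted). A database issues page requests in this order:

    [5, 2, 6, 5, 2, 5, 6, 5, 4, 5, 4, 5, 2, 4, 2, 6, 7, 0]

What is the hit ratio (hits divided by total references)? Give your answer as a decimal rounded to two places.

0.33

5 -> fault, frames {5}
2 -> fault, frames {5,2}
6 -> fault, evict 5, frames {2,6}
5 -> fault, evict 2, frames {6,5}
2 -> fault, evict 6, frames {5,2}
5 -> hit
6 -> fault, evict 2, frames {5,6}
5 -> hit
4 -> fault, evict 6, frames {5,4}
5 -> hit
4 -> hit
5 -> hit
2 -> fault, evict 4, frames {5,2}
4 -> fault, evict 5, frames {2,4}
2 -> hit
6 -> fault, evict 4, frames {2,6}
7 -> fault, evict 2, frames {6,7}
0 -> fault, evict 6, frames {7,0}
Hits: 6 of 18 references → 6/18 = 0.3333.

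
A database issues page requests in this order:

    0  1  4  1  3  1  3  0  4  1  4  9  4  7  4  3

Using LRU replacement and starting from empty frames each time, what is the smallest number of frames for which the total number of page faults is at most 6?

f=1: 16 faults
f=2: 10 faults
f=3: 10 faults
f=4: 7 faults
f=5: 7 faults
f=6: 6 faults
Smallest f with faults ≤ 6 is 6.

6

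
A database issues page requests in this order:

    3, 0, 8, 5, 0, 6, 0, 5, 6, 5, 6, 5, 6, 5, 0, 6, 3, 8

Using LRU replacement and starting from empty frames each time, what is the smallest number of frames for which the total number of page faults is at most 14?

f=1: 18 faults
f=2: 12 faults
f=3: 7 faults
f=4: 7 faults
f=5: 5 faults
Smallest f with faults ≤ 14 is 2.

2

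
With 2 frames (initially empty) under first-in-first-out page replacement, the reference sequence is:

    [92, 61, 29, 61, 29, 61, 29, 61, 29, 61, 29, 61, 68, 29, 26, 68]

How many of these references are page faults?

5

92 -> fault, frames {92}
61 -> fault, frames {92,61}
29 -> fault, evict 92, frames {61,29}
61 -> hit
29 -> hit
61 -> hit
29 -> hit
61 -> hit
29 -> hit
61 -> hit
29 -> hit
61 -> hit
68 -> fault, evict 61, frames {29,68}
29 -> hit
26 -> fault, evict 29, frames {68,26}
68 -> hit
Page faults: 5.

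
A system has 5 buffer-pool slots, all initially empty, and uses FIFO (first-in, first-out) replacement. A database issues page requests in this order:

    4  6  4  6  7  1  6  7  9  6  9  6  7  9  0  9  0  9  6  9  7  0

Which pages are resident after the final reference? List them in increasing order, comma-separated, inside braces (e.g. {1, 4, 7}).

{0, 1, 6, 7, 9}

4 -> miss, frames (4)
6 -> miss, frames (4 6)
4 -> hit
6 -> hit
7 -> miss, frames (4 6 7)
1 -> miss, frames (4 6 7 1)
6 -> hit
7 -> hit
9 -> miss, frames (4 6 7 1 9)
6 -> hit
9 -> hit
6 -> hit
7 -> hit
9 -> hit
0 -> miss, evict 4, frames (6 7 1 9 0)
9 -> hit
0 -> hit
9 -> hit
6 -> hit
9 -> hit
7 -> hit
0 -> hit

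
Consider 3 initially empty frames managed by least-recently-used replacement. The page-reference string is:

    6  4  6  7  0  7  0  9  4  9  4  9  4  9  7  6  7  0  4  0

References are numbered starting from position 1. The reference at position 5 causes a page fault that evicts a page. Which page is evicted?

pos 1: 6 -> fault, frames (6)
pos 2: 4 -> fault, frames (6 4)
pos 3: 6 -> hit
pos 4: 7 -> fault, frames (4 6 7)
pos 5: 0 -> fault, evict 4, frames (6 7 0)
At position 5, page 4 is evicted.

4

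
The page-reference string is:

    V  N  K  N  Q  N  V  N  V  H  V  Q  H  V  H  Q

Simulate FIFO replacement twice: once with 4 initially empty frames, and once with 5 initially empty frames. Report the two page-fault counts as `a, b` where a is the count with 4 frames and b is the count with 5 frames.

4 frames: F F F . F . . . . F F . . . . . → 6 faults.
5 frames: F F F . F . . . . F . . . . . . → 5 faults.
5 < 6: adding a frame reduced faults, as is typical.

6, 5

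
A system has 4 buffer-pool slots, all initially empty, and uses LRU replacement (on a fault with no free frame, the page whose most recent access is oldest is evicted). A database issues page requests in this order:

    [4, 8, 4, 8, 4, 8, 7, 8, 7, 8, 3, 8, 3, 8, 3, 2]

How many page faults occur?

5

4 → fault, frames [4]
8 → fault, frames [4, 8]
4 → hit
8 → hit
4 → hit
8 → hit
7 → fault, frames [4, 8, 7]
8 → hit
7 → hit
8 → hit
3 → fault, frames [4, 7, 8, 3]
8 → hit
3 → hit
8 → hit
3 → hit
2 → fault, evict 4, frames [7, 8, 3, 2]
Page faults: 5.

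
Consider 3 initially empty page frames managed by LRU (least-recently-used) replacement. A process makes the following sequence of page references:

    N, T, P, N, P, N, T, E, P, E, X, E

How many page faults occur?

N -> fault, frames [N]
T -> fault, frames [N, T]
P -> fault, frames [N, T, P]
N -> hit
P -> hit
N -> hit
T -> hit
E -> fault, evict P, frames [N, T, E]
P -> fault, evict N, frames [T, E, P]
E -> hit
X -> fault, evict T, frames [P, E, X]
E -> hit
Page faults: 6.

6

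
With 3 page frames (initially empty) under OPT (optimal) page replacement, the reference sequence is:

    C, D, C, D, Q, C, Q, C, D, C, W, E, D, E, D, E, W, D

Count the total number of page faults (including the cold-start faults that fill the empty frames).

5

C: miss, frames (C)
D: miss, frames (C D)
C: hit
D: hit
Q: miss, frames (C D Q)
C: hit
Q: hit
C: hit
D: hit
C: hit
W: miss, evict Q, frames (C D W)
E: miss, evict C, frames (D W E)
D: hit
E: hit
D: hit
E: hit
W: hit
D: hit
Page faults: 5.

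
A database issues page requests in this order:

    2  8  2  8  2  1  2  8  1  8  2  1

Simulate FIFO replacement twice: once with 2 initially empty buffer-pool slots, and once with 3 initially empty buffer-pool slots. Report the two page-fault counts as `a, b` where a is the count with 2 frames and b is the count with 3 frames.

7, 3

2 frames: F F . . . F F F F . F . → 7 faults.
3 frames: F F . . . F . . . . . . → 3 faults.
3 < 7: adding a frame reduced faults, as is typical.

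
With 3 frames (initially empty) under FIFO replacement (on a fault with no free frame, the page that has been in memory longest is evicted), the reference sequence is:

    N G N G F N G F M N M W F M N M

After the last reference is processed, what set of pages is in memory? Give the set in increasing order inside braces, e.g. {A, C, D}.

{F, M, N}

N -> miss, frames [N]
G -> miss, frames [N, G]
N -> hit
G -> hit
F -> miss, frames [N, G, F]
N -> hit
G -> hit
F -> hit
M -> miss, evict N, frames [G, F, M]
N -> miss, evict G, frames [F, M, N]
M -> hit
W -> miss, evict F, frames [M, N, W]
F -> miss, evict M, frames [N, W, F]
M -> miss, evict N, frames [W, F, M]
N -> miss, evict W, frames [F, M, N]
M -> hit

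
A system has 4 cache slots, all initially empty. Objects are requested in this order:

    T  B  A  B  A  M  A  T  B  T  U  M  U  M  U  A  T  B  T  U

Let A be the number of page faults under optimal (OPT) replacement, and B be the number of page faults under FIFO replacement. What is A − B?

-1

Under OPT: F F F . . F . . . . F . . . . . . F . . → 6 faults.
Under FIFO: F F F . . F . . . . F . . . . . F F . . → 7 faults.
A − B = 6 − 7 = -1.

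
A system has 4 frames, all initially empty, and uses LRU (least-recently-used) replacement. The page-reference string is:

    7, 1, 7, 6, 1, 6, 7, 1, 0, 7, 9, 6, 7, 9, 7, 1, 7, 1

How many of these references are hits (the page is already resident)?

7 -> fault, frames {7}
1 -> fault, frames {7,1}
7 -> hit
6 -> fault, frames {1,7,6}
1 -> hit
6 -> hit
7 -> hit
1 -> hit
0 -> fault, frames {6,7,1,0}
7 -> hit
9 -> fault, evict 6, frames {1,0,7,9}
6 -> fault, evict 1, frames {0,7,9,6}
7 -> hit
9 -> hit
7 -> hit
1 -> fault, evict 0, frames {6,9,7,1}
7 -> hit
1 -> hit
Hits: 11.

11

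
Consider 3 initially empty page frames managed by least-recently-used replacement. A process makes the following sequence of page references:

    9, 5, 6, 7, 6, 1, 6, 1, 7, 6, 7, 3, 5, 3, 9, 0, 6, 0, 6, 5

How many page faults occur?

11

9: fault, frames (9)
5: fault, frames (9 5)
6: fault, frames (9 5 6)
7: fault, evict 9, frames (5 6 7)
6: hit
1: fault, evict 5, frames (7 6 1)
6: hit
1: hit
7: hit
6: hit
7: hit
3: fault, evict 1, frames (6 7 3)
5: fault, evict 6, frames (7 3 5)
3: hit
9: fault, evict 7, frames (5 3 9)
0: fault, evict 5, frames (3 9 0)
6: fault, evict 3, frames (9 0 6)
0: hit
6: hit
5: fault, evict 9, frames (0 6 5)
Page faults: 11.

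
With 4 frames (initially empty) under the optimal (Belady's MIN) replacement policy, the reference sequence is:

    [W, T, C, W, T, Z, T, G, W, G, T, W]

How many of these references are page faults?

5

W: fault, frames [W]
T: fault, frames [W, T]
C: fault, frames [W, T, C]
W: hit
T: hit
Z: fault, frames [W, T, C, Z]
T: hit
G: fault, evict Z, frames [W, T, C, G]
W: hit
G: hit
T: hit
W: hit
Page faults: 5.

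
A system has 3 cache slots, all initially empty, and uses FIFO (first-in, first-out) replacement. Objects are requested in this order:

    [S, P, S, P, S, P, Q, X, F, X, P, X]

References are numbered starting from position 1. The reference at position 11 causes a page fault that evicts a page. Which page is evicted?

pos 1: S: miss, frames {S}
pos 2: P: miss, frames {S,P}
pos 3: S: hit
pos 4: P: hit
pos 5: S: hit
pos 6: P: hit
pos 7: Q: miss, frames {S,P,Q}
pos 8: X: miss, evict S, frames {P,Q,X}
pos 9: F: miss, evict P, frames {Q,X,F}
pos 10: X: hit
pos 11: P: miss, evict Q, frames {X,F,P}
At position 11, page Q is evicted.

Q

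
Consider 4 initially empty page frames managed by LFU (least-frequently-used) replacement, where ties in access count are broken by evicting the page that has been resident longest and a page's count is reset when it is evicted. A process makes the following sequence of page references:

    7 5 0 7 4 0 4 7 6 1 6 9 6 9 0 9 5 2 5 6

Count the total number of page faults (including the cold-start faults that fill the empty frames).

14

7: miss, frames {7}
5: miss, frames {7,5}
0: miss, frames {7,5,0}
7: hit
4: miss, frames {7,5,0,4}
0: hit
4: hit
7: hit
6: miss, evict 5, frames {7,0,4,6}
1: miss, evict 6, frames {7,0,4,1}
6: miss, evict 1, frames {7,0,4,6}
9: miss, evict 6, frames {7,0,4,9}
6: miss, evict 9, frames {7,0,4,6}
9: miss, evict 6, frames {7,0,4,9}
0: hit
9: hit
5: miss, evict 4, frames {7,0,9,5}
2: miss, evict 5, frames {7,0,9,2}
5: miss, evict 2, frames {7,0,9,5}
6: miss, evict 5, frames {7,0,9,6}
Page faults: 14.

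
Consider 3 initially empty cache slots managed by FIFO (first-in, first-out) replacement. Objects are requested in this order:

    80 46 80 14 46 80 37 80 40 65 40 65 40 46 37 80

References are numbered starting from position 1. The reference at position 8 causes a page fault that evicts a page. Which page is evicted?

46

pos 1: 80 → fault, frames {80}
pos 2: 46 → fault, frames {80,46}
pos 3: 80 → hit
pos 4: 14 → fault, frames {80,46,14}
pos 5: 46 → hit
pos 6: 80 → hit
pos 7: 37 → fault, evict 80, frames {46,14,37}
pos 8: 80 → fault, evict 46, frames {14,37,80}
At position 8, page 46 is evicted.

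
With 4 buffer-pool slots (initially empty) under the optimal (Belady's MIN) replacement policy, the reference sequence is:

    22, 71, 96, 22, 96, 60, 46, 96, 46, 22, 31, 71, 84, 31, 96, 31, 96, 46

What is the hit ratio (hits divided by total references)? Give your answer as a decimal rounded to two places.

0.61

22 -> miss, frames {22}
71 -> miss, frames {22,71}
96 -> miss, frames {22,71,96}
22 -> hit
96 -> hit
60 -> miss, frames {22,71,96,60}
46 -> miss, evict 60, frames {22,71,96,46}
96 -> hit
46 -> hit
22 -> hit
31 -> miss, evict 22, frames {71,96,46,31}
71 -> hit
84 -> miss, evict 71, frames {96,46,31,84}
31 -> hit
96 -> hit
31 -> hit
96 -> hit
46 -> hit
Hits: 11 of 18 references → 11/18 = 0.6111.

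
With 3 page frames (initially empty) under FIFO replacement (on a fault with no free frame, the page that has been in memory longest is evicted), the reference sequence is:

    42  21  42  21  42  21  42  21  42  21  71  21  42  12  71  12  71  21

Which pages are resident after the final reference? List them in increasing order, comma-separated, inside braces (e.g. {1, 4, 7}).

42 → fault, frames [42]
21 → fault, frames [42, 21]
42 → hit
21 → hit
42 → hit
21 → hit
42 → hit
21 → hit
42 → hit
21 → hit
71 → fault, frames [42, 21, 71]
21 → hit
42 → hit
12 → fault, evict 42, frames [21, 71, 12]
71 → hit
12 → hit
71 → hit
21 → hit

{12, 21, 71}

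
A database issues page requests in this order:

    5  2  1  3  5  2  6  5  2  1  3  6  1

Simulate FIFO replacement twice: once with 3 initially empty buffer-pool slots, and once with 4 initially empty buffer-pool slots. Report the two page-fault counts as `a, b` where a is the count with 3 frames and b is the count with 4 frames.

3 frames: F F F F F F F . . F F . . → 9 faults.
4 frames: F F F F . . F F F F F F . → 10 faults.
10 > 9: adding a frame increased faults — Belady's anomaly.

9, 10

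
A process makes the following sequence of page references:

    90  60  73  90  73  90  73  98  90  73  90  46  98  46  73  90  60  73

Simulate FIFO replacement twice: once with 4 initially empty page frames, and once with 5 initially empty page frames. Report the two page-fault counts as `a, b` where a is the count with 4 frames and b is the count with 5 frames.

4 frames: F F F . . . . F . . . F . . . F F F → 8 faults.
5 frames: F F F . . . . F . . . F . . . . . . → 5 faults.
5 < 8: adding a frame reduced faults, as is typical.

8, 5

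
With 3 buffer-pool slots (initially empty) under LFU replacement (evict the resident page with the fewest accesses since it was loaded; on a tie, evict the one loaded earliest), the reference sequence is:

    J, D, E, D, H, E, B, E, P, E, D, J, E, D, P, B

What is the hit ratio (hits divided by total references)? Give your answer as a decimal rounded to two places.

0.44

J -> fault, frames (J)
D -> fault, frames (J D)
E -> fault, frames (J D E)
D -> hit
H -> fault, evict J, frames (D E H)
E -> hit
B -> fault, evict H, frames (D E B)
E -> hit
P -> fault, evict B, frames (D E P)
E -> hit
D -> hit
J -> fault, evict P, frames (D E J)
E -> hit
D -> hit
P -> fault, evict J, frames (D E P)
B -> fault, evict P, frames (D E B)
Hits: 7 of 16 references → 7/16 = 0.4375.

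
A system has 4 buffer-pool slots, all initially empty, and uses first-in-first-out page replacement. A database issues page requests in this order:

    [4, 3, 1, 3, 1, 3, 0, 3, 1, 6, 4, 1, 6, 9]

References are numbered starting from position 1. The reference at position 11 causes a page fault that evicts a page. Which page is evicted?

pos 1: 4: fault, frames {4}
pos 2: 3: fault, frames {4,3}
pos 3: 1: fault, frames {4,3,1}
pos 4: 3: hit
pos 5: 1: hit
pos 6: 3: hit
pos 7: 0: fault, frames {4,3,1,0}
pos 8: 3: hit
pos 9: 1: hit
pos 10: 6: fault, evict 4, frames {3,1,0,6}
pos 11: 4: fault, evict 3, frames {1,0,6,4}
At position 11, page 3 is evicted.

3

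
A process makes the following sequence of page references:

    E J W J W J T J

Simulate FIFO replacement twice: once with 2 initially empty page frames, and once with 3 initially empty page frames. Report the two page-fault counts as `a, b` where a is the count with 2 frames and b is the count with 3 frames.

5, 4

2 frames: F F F . . . F F → 5 faults.
3 frames: F F F . . . F . → 4 faults.
4 < 5: adding a frame reduced faults, as is typical.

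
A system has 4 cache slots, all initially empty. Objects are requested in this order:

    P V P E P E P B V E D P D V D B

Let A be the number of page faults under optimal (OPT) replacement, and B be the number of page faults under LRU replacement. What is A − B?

Under OPT: F F . F . . . F . . F . . . . . → 5 faults.
Under LRU: F F . F . . . F . . F F . . . F → 7 faults.
A − B = 5 − 7 = -2.

-2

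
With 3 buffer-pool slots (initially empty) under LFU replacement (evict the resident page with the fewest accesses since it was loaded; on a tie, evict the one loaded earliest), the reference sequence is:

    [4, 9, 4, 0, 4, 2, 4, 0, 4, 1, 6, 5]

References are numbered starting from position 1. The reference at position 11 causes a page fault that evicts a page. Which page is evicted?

1

pos 1: 4 → miss, frames [4]
pos 2: 9 → miss, frames [4, 9]
pos 3: 4 → hit
pos 4: 0 → miss, frames [4, 9, 0]
pos 5: 4 → hit
pos 6: 2 → miss, evict 9, frames [4, 0, 2]
pos 7: 4 → hit
pos 8: 0 → hit
pos 9: 4 → hit
pos 10: 1 → miss, evict 2, frames [4, 0, 1]
pos 11: 6 → miss, evict 1, frames [4, 0, 6]
At position 11, page 1 is evicted.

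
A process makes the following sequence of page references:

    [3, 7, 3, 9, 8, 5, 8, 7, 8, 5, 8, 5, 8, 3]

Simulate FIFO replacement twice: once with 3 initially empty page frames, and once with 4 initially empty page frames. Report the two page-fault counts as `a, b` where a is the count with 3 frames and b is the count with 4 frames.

3 frames: F F . F F F . F . . . . . F → 7 faults.
4 frames: F F . F F F . . . . . . . F → 6 faults.
6 < 7: adding a frame reduced faults, as is typical.

7, 6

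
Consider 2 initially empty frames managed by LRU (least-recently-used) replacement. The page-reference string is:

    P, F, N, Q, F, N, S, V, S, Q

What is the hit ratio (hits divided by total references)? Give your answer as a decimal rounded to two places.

0.10

P: fault, frames [P]
F: fault, frames [P, F]
N: fault, evict P, frames [F, N]
Q: fault, evict F, frames [N, Q]
F: fault, evict N, frames [Q, F]
N: fault, evict Q, frames [F, N]
S: fault, evict F, frames [N, S]
V: fault, evict N, frames [S, V]
S: hit
Q: fault, evict V, frames [S, Q]
Hits: 1 of 10 references → 1/10 = 0.1000.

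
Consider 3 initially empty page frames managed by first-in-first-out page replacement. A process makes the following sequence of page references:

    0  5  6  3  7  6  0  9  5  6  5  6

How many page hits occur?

3

0 → miss, frames [0]
5 → miss, frames [0, 5]
6 → miss, frames [0, 5, 6]
3 → miss, evict 0, frames [5, 6, 3]
7 → miss, evict 5, frames [6, 3, 7]
6 → hit
0 → miss, evict 6, frames [3, 7, 0]
9 → miss, evict 3, frames [7, 0, 9]
5 → miss, evict 7, frames [0, 9, 5]
6 → miss, evict 0, frames [9, 5, 6]
5 → hit
6 → hit
Hits: 3.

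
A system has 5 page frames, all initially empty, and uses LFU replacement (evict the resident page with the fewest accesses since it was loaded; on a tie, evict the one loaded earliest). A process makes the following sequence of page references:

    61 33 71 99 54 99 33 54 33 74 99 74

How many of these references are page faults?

61: fault, frames [61]
33: fault, frames [61, 33]
71: fault, frames [61, 33, 71]
99: fault, frames [61, 33, 71, 99]
54: fault, frames [61, 33, 71, 99, 54]
99: hit
33: hit
54: hit
33: hit
74: fault, evict 61, frames [33, 71, 99, 54, 74]
99: hit
74: hit
Page faults: 6.

6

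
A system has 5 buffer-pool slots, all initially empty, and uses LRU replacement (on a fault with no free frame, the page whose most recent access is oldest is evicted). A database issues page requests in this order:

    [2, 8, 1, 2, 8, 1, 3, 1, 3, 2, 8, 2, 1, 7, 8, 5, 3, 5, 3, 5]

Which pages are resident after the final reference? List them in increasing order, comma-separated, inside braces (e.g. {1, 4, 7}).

{1, 3, 5, 7, 8}

2: miss, frames [2]
8: miss, frames [2, 8]
1: miss, frames [2, 8, 1]
2: hit
8: hit
1: hit
3: miss, frames [2, 8, 1, 3]
1: hit
3: hit
2: hit
8: hit
2: hit
1: hit
7: miss, frames [3, 8, 2, 1, 7]
8: hit
5: miss, evict 3, frames [2, 1, 7, 8, 5]
3: miss, evict 2, frames [1, 7, 8, 5, 3]
5: hit
3: hit
5: hit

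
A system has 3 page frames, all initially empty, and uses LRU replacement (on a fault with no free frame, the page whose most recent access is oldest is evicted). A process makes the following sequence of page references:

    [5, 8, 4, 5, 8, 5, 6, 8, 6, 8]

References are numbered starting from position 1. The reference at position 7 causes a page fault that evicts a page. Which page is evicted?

4

pos 1: 5: miss, frames [5]
pos 2: 8: miss, frames [5, 8]
pos 3: 4: miss, frames [5, 8, 4]
pos 4: 5: hit
pos 5: 8: hit
pos 6: 5: hit
pos 7: 6: miss, evict 4, frames [8, 5, 6]
At position 7, page 4 is evicted.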